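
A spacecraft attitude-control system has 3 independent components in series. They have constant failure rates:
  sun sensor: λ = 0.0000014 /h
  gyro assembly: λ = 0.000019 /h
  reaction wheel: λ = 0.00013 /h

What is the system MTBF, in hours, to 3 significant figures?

Series of exponential components: λ_sys = Σ λ_i
λ_sys = 0.0000014 + 0.000019 + 0.00013 = 1.5040e-04 /h
MTBF = 1 / λ_sys = 6650 h

6650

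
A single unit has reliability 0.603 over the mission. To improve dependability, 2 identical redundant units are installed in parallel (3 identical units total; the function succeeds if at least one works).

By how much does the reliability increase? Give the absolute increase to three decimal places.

0.334

R_before = 0.603
R_after = 1 − (1 − 0.603)^3 = 0.937
ΔR = 0.937 − 0.603 = 0.334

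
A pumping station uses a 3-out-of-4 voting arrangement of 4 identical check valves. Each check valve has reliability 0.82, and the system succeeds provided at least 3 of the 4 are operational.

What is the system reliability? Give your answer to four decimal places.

R = Σ_{i=3}^{4} C(4,i) p^i (1−p)^{4−i} with p = 0.82
C(4,3)·0.82^3·0.18^1 = 0.396985
C(4,4)·0.82^4·0.18^0 = 0.452122
Sum = 0.8491

0.8491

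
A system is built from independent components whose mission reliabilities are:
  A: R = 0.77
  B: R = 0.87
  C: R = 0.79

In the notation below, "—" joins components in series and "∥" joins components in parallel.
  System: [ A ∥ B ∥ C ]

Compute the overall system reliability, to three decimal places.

0.994

Parallel (A, B, and C): 1 − (1 − 0.77000)(1 − 0.87000)(1 − 0.79000) = 0.994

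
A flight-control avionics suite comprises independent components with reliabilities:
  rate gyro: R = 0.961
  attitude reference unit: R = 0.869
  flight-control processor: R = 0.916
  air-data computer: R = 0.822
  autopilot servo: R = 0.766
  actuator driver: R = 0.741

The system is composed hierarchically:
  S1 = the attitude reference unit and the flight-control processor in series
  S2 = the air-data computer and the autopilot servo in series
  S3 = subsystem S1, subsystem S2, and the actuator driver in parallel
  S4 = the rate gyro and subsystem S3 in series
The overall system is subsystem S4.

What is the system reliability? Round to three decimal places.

Series (attitude reference unit and flight-control processor): 0.86900 × 0.91600 = 0.79600
Series (air-data computer and autopilot servo): 0.82200 × 0.76600 = 0.62965
Parallel ([0.79600], [0.62965], and actuator driver): 1 − (1 − 0.79600)(1 − 0.62965)(1 − 0.74100) = 0.98043
Series (rate gyro and [0.98043]): 0.96100 × 0.98043 = 0.942

0.942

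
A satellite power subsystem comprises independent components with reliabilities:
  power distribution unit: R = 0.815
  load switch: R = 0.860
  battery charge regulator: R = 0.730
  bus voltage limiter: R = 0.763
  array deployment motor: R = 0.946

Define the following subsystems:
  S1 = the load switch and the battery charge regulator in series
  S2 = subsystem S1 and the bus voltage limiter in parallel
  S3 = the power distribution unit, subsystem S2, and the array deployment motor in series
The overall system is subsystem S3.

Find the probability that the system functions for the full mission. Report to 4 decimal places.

0.7030

Series (load switch and battery charge regulator): 0.860000 × 0.730000 = 0.627800
Parallel ([0.627800] and bus voltage limiter): 1 − (1 − 0.627800)(1 − 0.763000) = 0.911789
Series (power distribution unit, [0.911789], and array deployment motor): 0.815000 × 0.911789 × 0.946000 = 0.7030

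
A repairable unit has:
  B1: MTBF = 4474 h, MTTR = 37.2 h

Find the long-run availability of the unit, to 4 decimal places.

0.9918

A(B1) = MTBF/(MTBF+MTTR) = 4474/(4474+37.2) = 0.9918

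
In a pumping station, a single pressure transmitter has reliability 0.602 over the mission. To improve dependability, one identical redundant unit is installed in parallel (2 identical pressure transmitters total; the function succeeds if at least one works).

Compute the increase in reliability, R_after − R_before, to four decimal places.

0.2396

R_before = 0.602
R_after = 1 − (1 − 0.602)^2 = 0.8416
ΔR = 0.8416 − 0.602 = 0.2396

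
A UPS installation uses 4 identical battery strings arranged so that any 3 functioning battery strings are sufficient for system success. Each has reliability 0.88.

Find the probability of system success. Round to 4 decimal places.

R = Σ_{i=3}^{4} C(4,i) p^i (1−p)^{4−i} with p = 0.88
C(4,3)·0.88^3·0.12^1 = 0.327107
C(4,4)·0.88^4·0.12^0 = 0.599695
Sum = 0.9268

0.9268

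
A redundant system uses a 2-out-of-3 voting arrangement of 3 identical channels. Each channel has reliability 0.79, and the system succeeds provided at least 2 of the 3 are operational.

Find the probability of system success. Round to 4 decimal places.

R = Σ_{i=2}^{3} C(3,i) p^i (1−p)^{3−i} with p = 0.79
C(3,2)·0.79^2·0.21^1 = 0.393183
C(3,3)·0.79^3·0.21^0 = 0.493039
Sum = 0.8862

0.8862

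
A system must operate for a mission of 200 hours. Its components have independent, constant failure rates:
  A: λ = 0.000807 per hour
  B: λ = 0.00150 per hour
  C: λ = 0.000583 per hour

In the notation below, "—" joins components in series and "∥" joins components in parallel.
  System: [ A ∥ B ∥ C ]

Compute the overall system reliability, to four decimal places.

0.9957

R(A) = exp(−0.000807 × 200) = 0.850952
R(B) = exp(−0.00150 × 200) = 0.740818
R(C) = exp(−0.000583 × 200) = 0.889941
Parallel (A, B, and C): 1 − (1 − 0.850952)(1 − 0.740818)(1 − 0.889941) = 0.9957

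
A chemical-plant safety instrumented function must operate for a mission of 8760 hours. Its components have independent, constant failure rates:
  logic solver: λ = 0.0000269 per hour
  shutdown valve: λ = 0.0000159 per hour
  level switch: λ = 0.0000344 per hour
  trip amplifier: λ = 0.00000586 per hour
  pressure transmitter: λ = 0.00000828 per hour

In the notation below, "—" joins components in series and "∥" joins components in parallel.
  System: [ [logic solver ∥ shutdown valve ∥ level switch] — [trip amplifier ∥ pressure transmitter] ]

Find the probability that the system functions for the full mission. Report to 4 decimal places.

0.9894

R(logic solver) = exp(−0.0000269 × 8760) = 0.790062
R(shutdown valve) = exp(−0.0000159 × 8760) = 0.869981
R(level switch) = exp(−0.0000344 × 8760) = 0.739823
R(trip amplifier) = exp(−0.00000586 × 8760) = 0.949962
R(pressure transmitter) = exp(−0.00000828 × 8760) = 0.930035
Parallel (logic solver, shutdown valve, and level switch): 1 − (1 − 0.790062)(1 − 0.869981)(1 − 0.739823) = 0.992898
Parallel (trip amplifier and pressure transmitter): 1 − (1 − 0.949962)(1 − 0.930035) = 0.996499
Series ([0.992898] and [0.996499]): 0.992898 × 0.996499 = 0.9894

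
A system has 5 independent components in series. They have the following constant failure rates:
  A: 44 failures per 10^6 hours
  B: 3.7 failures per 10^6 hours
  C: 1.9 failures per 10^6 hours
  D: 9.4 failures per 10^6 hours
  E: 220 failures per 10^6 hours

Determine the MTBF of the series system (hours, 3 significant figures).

3580

Series of exponential components: λ_sys = Σ λ_i
λ_sys = 0.000044 + 0.0000037 + 0.0000019 + 0.0000094 + 0.00022 = 2.7900e-04 /h
MTBF = 1 / λ_sys = 3580 h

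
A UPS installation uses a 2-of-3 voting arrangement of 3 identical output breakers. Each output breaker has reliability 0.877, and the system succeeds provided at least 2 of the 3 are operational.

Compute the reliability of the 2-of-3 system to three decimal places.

0.958

R = Σ_{i=2}^{3} C(3,i) p^i (1−p)^{3−i} with p = 0.877
C(3,2)·0.877^2·0.123^1 = 0.28381
C(3,3)·0.877^3·0.123^0 = 0.67453
Sum = 0.958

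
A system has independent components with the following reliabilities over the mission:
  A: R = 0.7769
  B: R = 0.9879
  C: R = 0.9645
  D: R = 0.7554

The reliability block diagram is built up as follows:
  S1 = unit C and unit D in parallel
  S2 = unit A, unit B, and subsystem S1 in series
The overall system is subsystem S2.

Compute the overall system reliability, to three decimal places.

0.761

Parallel (C and D): 1 − (1 − 0.96450)(1 − 0.75540) = 0.99132
Series (A, B, and [0.99132]): 0.77690 × 0.98790 × 0.99132 = 0.761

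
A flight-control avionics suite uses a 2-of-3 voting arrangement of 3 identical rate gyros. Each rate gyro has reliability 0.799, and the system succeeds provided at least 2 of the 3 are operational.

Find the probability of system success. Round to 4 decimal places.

0.8950

R = Σ_{i=2}^{3} C(3,i) p^i (1−p)^{3−i} with p = 0.799
C(3,2)·0.799^2·0.201^1 = 0.384956
C(3,3)·0.799^3·0.201^0 = 0.510082
Sum = 0.8950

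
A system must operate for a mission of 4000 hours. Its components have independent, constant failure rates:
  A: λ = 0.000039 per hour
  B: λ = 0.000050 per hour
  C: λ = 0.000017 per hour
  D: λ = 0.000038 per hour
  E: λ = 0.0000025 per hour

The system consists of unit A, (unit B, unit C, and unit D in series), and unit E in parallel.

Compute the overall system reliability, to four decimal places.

0.9995

R(A) = exp(−0.000039 × 4000) = 0.855559
R(B) = exp(−0.000050 × 4000) = 0.818731
R(C) = exp(−0.000017 × 4000) = 0.934260
R(D) = exp(−0.000038 × 4000) = 0.858988
R(E) = exp(−0.0000025 × 4000) = 0.990050
Series (B, C, and D): 0.818731 × 0.934260 × 0.858988 = 0.657046
Parallel (A, [0.657046], and E): 1 − (1 − 0.855559)(1 − 0.657046)(1 − 0.990050) = 0.9995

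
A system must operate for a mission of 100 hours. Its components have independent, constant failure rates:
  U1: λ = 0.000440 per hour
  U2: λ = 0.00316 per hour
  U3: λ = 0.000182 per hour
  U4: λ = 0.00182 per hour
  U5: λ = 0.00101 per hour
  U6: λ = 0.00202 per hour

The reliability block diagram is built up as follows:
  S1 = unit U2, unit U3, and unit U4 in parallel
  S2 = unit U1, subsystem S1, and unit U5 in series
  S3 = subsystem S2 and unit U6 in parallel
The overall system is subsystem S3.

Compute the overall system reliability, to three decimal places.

R(U1) = exp(−0.000440 × 100) = 0.95695
R(U2) = exp(−0.00316 × 100) = 0.72906
R(U3) = exp(−0.000182 × 100) = 0.98196
R(U4) = exp(−0.00182 × 100) = 0.83360
R(U5) = exp(−0.00101 × 100) = 0.90393
R(U6) = exp(−0.00202 × 100) = 0.81709
Parallel (U2, U3, and U4): 1 − (1 − 0.72906)(1 − 0.98196)(1 − 0.83360) = 0.99919
Series (U1, [0.99919], and U5): 0.95695 × 0.99919 × 0.90393 = 0.86432
Parallel ([0.86432] and U6): 1 − (1 − 0.86432)(1 − 0.81709) = 0.975

0.975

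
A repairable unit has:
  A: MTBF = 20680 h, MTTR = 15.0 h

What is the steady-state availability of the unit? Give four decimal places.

A(A) = MTBF/(MTBF+MTTR) = 20680/(20680+15.0) = 0.9993

0.9993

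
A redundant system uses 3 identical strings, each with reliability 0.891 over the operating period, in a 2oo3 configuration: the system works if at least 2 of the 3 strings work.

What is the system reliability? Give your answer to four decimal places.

0.9669

R = Σ_{i=2}^{3} C(3,i) p^i (1−p)^{3−i} with p = 0.891
C(3,2)·0.891^2·0.109^1 = 0.259599
C(3,3)·0.891^3·0.109^0 = 0.707348
Sum = 0.9669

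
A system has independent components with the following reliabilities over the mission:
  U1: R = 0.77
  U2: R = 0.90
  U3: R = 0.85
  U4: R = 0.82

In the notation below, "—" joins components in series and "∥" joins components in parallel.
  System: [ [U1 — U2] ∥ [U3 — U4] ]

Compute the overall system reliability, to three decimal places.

0.907

Series (U1 and U2): 0.77000 × 0.90000 = 0.69300
Series (U3 and U4): 0.85000 × 0.82000 = 0.69700
Parallel ([0.69300] and [0.69700]): 1 − (1 − 0.69300)(1 − 0.69700) = 0.907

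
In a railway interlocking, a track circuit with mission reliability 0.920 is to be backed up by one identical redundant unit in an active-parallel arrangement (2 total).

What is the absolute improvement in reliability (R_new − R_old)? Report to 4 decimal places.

R_before = 0.920
R_after = 1 − (1 − 0.920)^2 = 0.9936
ΔR = 0.9936 − 0.920 = 0.0736

0.0736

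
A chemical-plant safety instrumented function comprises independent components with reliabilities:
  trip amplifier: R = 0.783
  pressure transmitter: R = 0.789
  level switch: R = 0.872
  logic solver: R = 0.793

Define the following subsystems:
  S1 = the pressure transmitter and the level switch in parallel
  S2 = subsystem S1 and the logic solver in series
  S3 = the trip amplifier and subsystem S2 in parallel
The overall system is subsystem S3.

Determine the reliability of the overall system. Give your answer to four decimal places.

Parallel (pressure transmitter and level switch): 1 − (1 − 0.789000)(1 − 0.872000) = 0.972992
Series ([0.972992] and logic solver): 0.972992 × 0.793000 = 0.771583
Parallel (trip amplifier and [0.771583]): 1 − (1 − 0.783000)(1 − 0.771583) = 0.9504

0.9504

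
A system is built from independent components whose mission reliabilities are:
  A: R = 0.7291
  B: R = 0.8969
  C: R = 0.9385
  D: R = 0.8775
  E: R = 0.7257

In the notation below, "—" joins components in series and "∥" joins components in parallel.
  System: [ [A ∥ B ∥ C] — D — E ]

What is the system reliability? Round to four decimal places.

0.6357

Parallel (A, B, and C): 1 − (1 − 0.729100)(1 − 0.896900)(1 − 0.938500) = 0.998282
Series ([0.998282], D, and E): 0.998282 × 0.877500 × 0.725700 = 0.6357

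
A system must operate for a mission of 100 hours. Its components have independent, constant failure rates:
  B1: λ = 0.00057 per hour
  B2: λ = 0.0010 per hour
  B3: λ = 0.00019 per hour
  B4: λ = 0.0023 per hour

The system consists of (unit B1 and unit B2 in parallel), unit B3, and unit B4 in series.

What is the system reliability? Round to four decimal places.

0.7755

R(B1) = exp(−0.00057 × 100) = 0.944594
R(B2) = exp(−0.0010 × 100) = 0.904837
R(B3) = exp(−0.00019 × 100) = 0.981179
R(B4) = exp(−0.0023 × 100) = 0.794534
Parallel (B1 and B2): 1 − (1 − 0.944594)(1 − 0.904837) = 0.994727
Series ([0.994727], B3, and B4): 0.994727 × 0.981179 × 0.794534 = 0.7755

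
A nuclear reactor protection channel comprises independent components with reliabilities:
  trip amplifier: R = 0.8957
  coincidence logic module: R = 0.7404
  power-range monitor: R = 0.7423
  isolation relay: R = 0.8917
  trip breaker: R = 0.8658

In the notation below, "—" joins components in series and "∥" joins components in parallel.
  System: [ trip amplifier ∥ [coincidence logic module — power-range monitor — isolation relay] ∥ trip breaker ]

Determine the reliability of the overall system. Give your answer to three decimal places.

Series (coincidence logic module, power-range monitor, and isolation relay): 0.74040 × 0.74230 × 0.89170 = 0.49008
Parallel (trip amplifier, [0.49008], and trip breaker): 1 − (1 − 0.89570)(1 − 0.49008)(1 − 0.86580) = 0.993

0.993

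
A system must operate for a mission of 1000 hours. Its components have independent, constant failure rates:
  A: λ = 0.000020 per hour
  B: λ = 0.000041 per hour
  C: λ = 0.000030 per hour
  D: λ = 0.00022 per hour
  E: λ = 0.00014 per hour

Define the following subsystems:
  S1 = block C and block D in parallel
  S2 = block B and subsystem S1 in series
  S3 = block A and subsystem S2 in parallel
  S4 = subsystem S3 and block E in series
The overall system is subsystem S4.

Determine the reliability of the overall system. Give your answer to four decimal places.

0.8686

R(A) = exp(−0.000020 × 1000) = 0.980199
R(B) = exp(−0.000041 × 1000) = 0.959829
R(C) = exp(−0.000030 × 1000) = 0.970446
R(D) = exp(−0.00022 × 1000) = 0.802519
R(E) = exp(−0.00014 × 1000) = 0.869358
Parallel (C and D): 1 − (1 − 0.970446)(1 − 0.802519) = 0.994164
Series (B and [0.994164]): 0.959829 × 0.994164 = 0.954227
Parallel (A and [0.954227]): 1 − (1 − 0.980199)(1 − 0.954227) = 0.999094
Series ([0.999094] and E): 0.999094 × 0.869358 = 0.8686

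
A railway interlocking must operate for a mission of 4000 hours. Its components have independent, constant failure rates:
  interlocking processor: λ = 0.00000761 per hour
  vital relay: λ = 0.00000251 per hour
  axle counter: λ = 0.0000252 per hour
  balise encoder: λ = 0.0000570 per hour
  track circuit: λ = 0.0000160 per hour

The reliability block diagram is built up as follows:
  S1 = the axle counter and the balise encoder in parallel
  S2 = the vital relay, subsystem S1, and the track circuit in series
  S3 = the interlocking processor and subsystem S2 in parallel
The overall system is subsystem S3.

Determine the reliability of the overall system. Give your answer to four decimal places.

0.9973

R(interlocking processor) = exp(−0.00000761 × 4000) = 0.970019
R(vital relay) = exp(−0.00000251 × 4000) = 0.990010
R(axle counter) = exp(−0.0000252 × 4000) = 0.904114
R(balise encoder) = exp(−0.0000570 × 4000) = 0.796124
R(track circuit) = exp(−0.0000160 × 4000) = 0.938005
Parallel (axle counter and balise encoder): 1 − (1 − 0.904114)(1 − 0.796124) = 0.980451
Series (vital relay, [0.980451], and track circuit): 0.990010 × 0.980451 × 0.938005 = 0.910480
Parallel (interlocking processor and [0.910480]): 1 − (1 − 0.970019)(1 − 0.910480) = 0.9973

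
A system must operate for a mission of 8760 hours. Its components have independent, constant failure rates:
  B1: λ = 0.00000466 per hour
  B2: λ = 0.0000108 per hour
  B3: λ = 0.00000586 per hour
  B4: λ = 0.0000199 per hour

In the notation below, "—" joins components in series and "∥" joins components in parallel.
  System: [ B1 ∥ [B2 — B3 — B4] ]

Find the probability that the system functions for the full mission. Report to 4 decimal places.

0.9890

R(B1) = exp(−0.00000466 × 8760) = 0.960000
R(B2) = exp(−0.0000108 × 8760) = 0.909729
R(B3) = exp(−0.00000586 × 8760) = 0.949962
R(B4) = exp(−0.0000199 × 8760) = 0.840025
Series (B2, B3, and B4): 0.909729 × 0.949962 × 0.840025 = 0.725956
Parallel (B1 and [0.725956]): 1 − (1 − 0.960000)(1 − 0.725956) = 0.9890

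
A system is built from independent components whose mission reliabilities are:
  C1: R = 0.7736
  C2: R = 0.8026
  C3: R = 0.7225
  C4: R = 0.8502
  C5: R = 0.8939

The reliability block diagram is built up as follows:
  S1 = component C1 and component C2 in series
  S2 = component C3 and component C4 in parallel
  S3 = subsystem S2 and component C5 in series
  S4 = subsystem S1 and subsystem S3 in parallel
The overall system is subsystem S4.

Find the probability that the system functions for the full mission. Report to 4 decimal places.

Series (C1 and C2): 0.773600 × 0.802600 = 0.620891
Parallel (C3 and C4): 1 − (1 − 0.722500)(1 − 0.850200) = 0.958431
Series ([0.958431] and C5): 0.958431 × 0.893900 = 0.856741
Parallel ([0.620891] and [0.856741]): 1 − (1 − 0.620891)(1 − 0.856741) = 0.9457

0.9457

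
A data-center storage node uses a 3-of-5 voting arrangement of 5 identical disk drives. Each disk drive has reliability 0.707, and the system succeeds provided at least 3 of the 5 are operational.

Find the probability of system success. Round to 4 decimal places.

0.8461

R = Σ_{i=3}^{5} C(5,i) p^i (1−p)^{5−i} with p = 0.707
C(5,3)·0.707^3·0.293^2 = 0.303385
C(5,4)·0.707^4·0.293^1 = 0.366029
C(5,5)·0.707^5·0.293^0 = 0.176643
Sum = 0.8461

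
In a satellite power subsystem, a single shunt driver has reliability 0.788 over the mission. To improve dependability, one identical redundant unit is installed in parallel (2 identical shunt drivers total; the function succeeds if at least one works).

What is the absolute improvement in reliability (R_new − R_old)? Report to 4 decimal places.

R_before = 0.788
R_after = 1 − (1 − 0.788)^2 = 0.9551
ΔR = 0.9551 − 0.788 = 0.1671

0.1671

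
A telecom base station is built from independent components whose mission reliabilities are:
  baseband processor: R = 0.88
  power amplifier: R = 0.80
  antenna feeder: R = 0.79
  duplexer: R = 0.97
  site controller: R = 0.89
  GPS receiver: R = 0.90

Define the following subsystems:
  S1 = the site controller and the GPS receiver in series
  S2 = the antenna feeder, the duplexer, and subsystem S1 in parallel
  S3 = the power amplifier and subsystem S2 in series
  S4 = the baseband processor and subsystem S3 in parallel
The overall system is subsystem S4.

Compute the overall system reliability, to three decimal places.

0.976

Series (site controller and GPS receiver): 0.89000 × 0.90000 = 0.80100
Parallel (antenna feeder, duplexer, and [0.80100]): 1 − (1 − 0.79000)(1 − 0.97000)(1 − 0.80100) = 0.99875
Series (power amplifier and [0.99875]): 0.80000 × 0.99875 = 0.79900
Parallel (baseband processor and [0.79900]): 1 − (1 − 0.88000)(1 − 0.79900) = 0.976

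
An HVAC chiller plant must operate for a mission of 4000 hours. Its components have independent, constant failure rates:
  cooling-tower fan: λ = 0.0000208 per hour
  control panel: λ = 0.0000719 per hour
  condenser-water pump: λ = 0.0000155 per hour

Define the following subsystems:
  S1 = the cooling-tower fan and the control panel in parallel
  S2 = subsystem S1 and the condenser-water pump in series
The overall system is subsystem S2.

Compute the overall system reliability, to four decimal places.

0.9211

R(cooling-tower fan) = exp(−0.0000208 × 4000) = 0.920167
R(control panel) = exp(−0.0000719 × 4000) = 0.750062
R(condenser-water pump) = exp(−0.0000155 × 4000) = 0.939883
Parallel (cooling-tower fan and control panel): 1 − (1 − 0.920167)(1 − 0.750062) = 0.980047
Series ([0.980047] and condenser-water pump): 0.980047 × 0.939883 = 0.9211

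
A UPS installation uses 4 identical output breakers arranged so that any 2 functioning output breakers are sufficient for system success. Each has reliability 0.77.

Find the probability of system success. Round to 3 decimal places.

R = Σ_{i=2}^{4} C(4,i) p^i (1−p)^{4−i} with p = 0.77
C(4,2)·0.77^2·0.23^2 = 0.18819
C(4,3)·0.77^3·0.23^1 = 0.42001
C(4,4)·0.77^4·0.23^0 = 0.35153
Sum = 0.960

0.960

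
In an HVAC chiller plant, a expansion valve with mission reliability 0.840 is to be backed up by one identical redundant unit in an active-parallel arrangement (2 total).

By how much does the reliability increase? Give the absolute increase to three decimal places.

0.134

R_before = 0.840
R_after = 1 − (1 − 0.840)^2 = 0.974
ΔR = 0.974 − 0.840 = 0.134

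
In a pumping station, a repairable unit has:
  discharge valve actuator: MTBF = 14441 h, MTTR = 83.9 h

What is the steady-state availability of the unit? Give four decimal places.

A(discharge valve actuator) = MTBF/(MTBF+MTTR) = 14441/(14441+83.9) = 0.9942

0.9942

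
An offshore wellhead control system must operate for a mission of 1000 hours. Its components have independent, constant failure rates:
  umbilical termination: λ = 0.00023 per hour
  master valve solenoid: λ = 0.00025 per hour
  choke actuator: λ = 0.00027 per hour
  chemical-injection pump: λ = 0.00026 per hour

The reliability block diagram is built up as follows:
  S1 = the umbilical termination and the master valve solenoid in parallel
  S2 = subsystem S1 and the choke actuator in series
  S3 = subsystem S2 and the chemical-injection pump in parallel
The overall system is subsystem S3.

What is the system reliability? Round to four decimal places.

0.9379

R(umbilical termination) = exp(−0.00023 × 1000) = 0.794534
R(master valve solenoid) = exp(−0.00025 × 1000) = 0.778801
R(choke actuator) = exp(−0.00027 × 1000) = 0.763379
R(chemical-injection pump) = exp(−0.00026 × 1000) = 0.771052
Parallel (umbilical termination and master valve solenoid): 1 − (1 − 0.794534)(1 − 0.778801) = 0.954551
Series ([0.954551] and choke actuator): 0.954551 × 0.763379 = 0.728684
Parallel ([0.728684] and chemical-injection pump): 1 − (1 − 0.728684)(1 − 0.771052) = 0.9379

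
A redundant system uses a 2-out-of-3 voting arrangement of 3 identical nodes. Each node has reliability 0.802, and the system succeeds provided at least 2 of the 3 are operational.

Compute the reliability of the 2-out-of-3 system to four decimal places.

0.8979

R = Σ_{i=2}^{3} C(3,i) p^i (1−p)^{3−i} with p = 0.802
C(3,2)·0.802^2·0.198^1 = 0.382063
C(3,3)·0.802^3·0.198^0 = 0.515850
Sum = 0.8979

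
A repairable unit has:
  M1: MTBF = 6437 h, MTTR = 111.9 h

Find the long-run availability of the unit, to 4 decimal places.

0.9829

A(M1) = MTBF/(MTBF+MTTR) = 6437/(6437+111.9) = 0.9829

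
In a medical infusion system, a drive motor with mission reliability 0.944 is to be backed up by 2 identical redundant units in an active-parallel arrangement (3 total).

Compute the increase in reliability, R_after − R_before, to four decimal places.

R_before = 0.944
R_after = 1 − (1 − 0.944)^3 = 0.9998
ΔR = 0.9998 − 0.944 = 0.0558

0.0558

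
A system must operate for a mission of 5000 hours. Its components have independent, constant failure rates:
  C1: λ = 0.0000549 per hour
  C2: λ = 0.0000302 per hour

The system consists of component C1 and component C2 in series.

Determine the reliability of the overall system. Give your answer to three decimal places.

R(C1) = exp(−0.0000549 × 5000) = 0.75995
R(C2) = exp(−0.0000302 × 5000) = 0.85985
Series (C1 and C2): 0.75995 × 0.85985 = 0.653

0.653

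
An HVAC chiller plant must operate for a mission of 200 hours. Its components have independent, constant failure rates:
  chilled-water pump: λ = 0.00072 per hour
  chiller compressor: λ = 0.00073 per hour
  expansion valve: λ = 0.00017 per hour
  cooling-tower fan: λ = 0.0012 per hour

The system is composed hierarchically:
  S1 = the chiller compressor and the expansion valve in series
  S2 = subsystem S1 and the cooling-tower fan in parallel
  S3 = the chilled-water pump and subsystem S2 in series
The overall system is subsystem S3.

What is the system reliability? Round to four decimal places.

R(chilled-water pump) = exp(−0.00072 × 200) = 0.865888
R(chiller compressor) = exp(−0.00073 × 200) = 0.864158
R(expansion valve) = exp(−0.00017 × 200) = 0.966572
R(cooling-tower fan) = exp(−0.0012 × 200) = 0.786628
Series (chiller compressor and expansion valve): 0.864158 × 0.966572 = 0.835271
Parallel ([0.835271] and cooling-tower fan): 1 − (1 − 0.835271)(1 − 0.786628) = 0.964851
Series (chilled-water pump and [0.964851]): 0.865888 × 0.964851 = 0.8355

0.8355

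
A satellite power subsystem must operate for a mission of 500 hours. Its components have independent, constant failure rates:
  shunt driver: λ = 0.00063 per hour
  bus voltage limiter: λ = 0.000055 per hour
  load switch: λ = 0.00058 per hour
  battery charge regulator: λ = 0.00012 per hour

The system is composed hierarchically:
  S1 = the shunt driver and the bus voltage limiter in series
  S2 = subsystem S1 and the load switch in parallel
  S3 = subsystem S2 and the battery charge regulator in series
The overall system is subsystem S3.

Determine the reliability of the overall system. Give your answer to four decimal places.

R(shunt driver) = exp(−0.00063 × 500) = 0.729789
R(bus voltage limiter) = exp(−0.000055 × 500) = 0.972875
R(load switch) = exp(−0.00058 × 500) = 0.748264
R(battery charge regulator) = exp(−0.00012 × 500) = 0.941765
Series (shunt driver and bus voltage limiter): 0.729789 × 0.972875 = 0.709993
Parallel ([0.709993] and load switch): 1 − (1 − 0.709993)(1 − 0.748264) = 0.926995
Series ([0.926995] and battery charge regulator): 0.926995 × 0.941765 = 0.8730

0.8730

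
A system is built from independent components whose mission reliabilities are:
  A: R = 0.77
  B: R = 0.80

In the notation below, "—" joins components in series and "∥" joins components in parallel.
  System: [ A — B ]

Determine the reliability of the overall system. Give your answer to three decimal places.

Series (A and B): 0.77000 × 0.80000 = 0.616

0.616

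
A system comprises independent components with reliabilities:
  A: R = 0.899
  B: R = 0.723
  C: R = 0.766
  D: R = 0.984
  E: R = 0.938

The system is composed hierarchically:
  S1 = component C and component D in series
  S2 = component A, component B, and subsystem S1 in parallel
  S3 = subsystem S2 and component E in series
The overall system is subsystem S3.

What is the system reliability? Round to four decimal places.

Series (C and D): 0.766000 × 0.984000 = 0.753744
Parallel (A, B, and [0.753744]): 1 − (1 − 0.899000)(1 − 0.723000)(1 − 0.753744) = 0.993110
Series ([0.993110] and E): 0.993110 × 0.938000 = 0.9315

0.9315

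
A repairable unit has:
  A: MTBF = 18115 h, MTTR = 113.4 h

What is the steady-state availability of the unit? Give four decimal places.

A(A) = MTBF/(MTBF+MTTR) = 18115/(18115+113.4) = 0.9938

0.9938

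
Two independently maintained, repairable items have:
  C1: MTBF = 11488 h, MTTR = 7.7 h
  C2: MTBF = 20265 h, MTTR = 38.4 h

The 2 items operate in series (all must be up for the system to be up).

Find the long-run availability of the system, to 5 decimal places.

A(C1) = MTBF/(MTBF+MTTR) = 11488/(11488+7.7) = 0.999330
A(C2) = MTBF/(MTBF+MTTR) = 20265/(20265+38.4) = 0.998109
Series availability: 0.999330 × 0.998109 = 0.99744

0.99744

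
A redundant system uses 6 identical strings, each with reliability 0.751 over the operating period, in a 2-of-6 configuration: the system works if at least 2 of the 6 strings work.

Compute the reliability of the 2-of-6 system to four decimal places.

0.9954

R = Σ_{i=2}^{6} C(6,i) p^i (1−p)^{6−i} with p = 0.751
C(6,2)·0.751^2·0.249^4 = 0.032521
C(6,3)·0.751^3·0.249^3 = 0.130782
C(6,4)·0.751^4·0.249^2 = 0.295835
C(6,5)·0.751^5·0.249^1 = 0.356903
C(6,6)·0.751^6·0.249^0 = 0.179407
Sum = 0.9954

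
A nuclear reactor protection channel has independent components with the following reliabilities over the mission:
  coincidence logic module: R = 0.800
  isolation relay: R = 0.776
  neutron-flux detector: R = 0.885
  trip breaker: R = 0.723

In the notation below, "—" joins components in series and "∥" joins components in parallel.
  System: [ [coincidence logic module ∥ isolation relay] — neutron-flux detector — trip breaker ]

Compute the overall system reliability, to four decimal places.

0.6112

Parallel (coincidence logic module and isolation relay): 1 − (1 − 0.800000)(1 − 0.776000) = 0.955200
Series ([0.955200], neutron-flux detector, and trip breaker): 0.955200 × 0.885000 × 0.723000 = 0.6112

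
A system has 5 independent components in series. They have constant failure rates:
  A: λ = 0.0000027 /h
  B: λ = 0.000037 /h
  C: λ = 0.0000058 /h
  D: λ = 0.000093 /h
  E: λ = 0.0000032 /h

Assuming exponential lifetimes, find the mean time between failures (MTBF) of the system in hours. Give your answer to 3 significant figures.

7060

Series of exponential components: λ_sys = Σ λ_i
λ_sys = 0.0000027 + 0.000037 + 0.0000058 + 0.000093 + 0.0000032 = 1.4170e-04 /h
MTBF = 1 / λ_sys = 7060 h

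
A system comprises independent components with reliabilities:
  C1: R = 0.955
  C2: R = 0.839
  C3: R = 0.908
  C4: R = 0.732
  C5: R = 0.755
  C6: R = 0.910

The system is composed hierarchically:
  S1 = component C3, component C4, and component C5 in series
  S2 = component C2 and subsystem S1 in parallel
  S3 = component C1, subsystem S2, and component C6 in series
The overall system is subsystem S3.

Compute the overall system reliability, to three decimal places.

0.799

Series (C3, C4, and C5): 0.90800 × 0.73200 × 0.75500 = 0.50182
Parallel (C2 and [0.50182]): 1 − (1 − 0.83900)(1 − 0.50182) = 0.91979
Series (C1, [0.91979], and C6): 0.95500 × 0.91979 × 0.91000 = 0.799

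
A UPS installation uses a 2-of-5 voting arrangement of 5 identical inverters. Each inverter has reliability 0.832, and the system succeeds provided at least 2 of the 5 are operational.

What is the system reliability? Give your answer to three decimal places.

R = Σ_{i=2}^{5} C(5,i) p^i (1−p)^{5−i} with p = 0.832
C(5,2)·0.832^2·0.168^3 = 0.03282
C(5,3)·0.832^3·0.168^2 = 0.16255
C(5,4)·0.832^4·0.168^1 = 0.40251
C(5,5)·0.832^5·0.168^0 = 0.39867
Sum = 0.997

0.997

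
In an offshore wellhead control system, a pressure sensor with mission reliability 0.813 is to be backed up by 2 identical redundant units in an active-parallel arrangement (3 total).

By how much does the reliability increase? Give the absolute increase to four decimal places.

0.1805

R_before = 0.813
R_after = 1 − (1 − 0.813)^3 = 0.9935
ΔR = 0.9935 − 0.813 = 0.1805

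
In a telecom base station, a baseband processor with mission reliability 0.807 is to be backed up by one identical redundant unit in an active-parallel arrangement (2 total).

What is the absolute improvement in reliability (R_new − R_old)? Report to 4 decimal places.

R_before = 0.807
R_after = 1 − (1 − 0.807)^2 = 0.9628
ΔR = 0.9628 − 0.807 = 0.1558

0.1558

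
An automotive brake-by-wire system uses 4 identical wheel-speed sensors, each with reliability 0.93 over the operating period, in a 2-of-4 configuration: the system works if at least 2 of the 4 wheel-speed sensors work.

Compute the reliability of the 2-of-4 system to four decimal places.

R = Σ_{i=2}^{4} C(4,i) p^i (1−p)^{4−i} with p = 0.93
C(4,2)·0.93^2·0.07^2 = 0.025428
C(4,3)·0.93^3·0.07^1 = 0.225220
C(4,4)·0.93^4·0.07^0 = 0.748052
Sum = 0.9987

0.9987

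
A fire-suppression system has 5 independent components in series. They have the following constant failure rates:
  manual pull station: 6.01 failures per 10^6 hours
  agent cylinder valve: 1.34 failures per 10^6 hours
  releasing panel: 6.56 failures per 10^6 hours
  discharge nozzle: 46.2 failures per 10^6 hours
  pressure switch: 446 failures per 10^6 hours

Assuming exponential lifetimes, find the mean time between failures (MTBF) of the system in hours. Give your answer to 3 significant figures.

Series of exponential components: λ_sys = Σ λ_i
λ_sys = 0.00000601 + 0.00000134 + 0.00000656 + 0.0000462 + 0.000446 = 5.0611e-04 /h
MTBF = 1 / λ_sys = 1980 h

1980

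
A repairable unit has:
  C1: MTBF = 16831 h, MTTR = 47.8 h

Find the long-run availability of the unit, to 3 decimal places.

0.997

A(C1) = MTBF/(MTBF+MTTR) = 16831/(16831+47.8) = 0.997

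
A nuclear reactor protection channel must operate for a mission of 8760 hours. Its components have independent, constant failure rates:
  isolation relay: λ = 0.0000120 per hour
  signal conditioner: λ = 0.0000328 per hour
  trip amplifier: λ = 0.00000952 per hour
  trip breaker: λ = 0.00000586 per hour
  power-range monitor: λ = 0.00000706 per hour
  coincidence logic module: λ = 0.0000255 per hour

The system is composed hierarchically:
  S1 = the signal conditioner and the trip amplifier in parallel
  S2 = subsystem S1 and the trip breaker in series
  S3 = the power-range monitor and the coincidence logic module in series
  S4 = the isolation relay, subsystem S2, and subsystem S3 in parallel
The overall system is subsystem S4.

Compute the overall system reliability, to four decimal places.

0.9983

R(isolation relay) = exp(−0.0000120 × 8760) = 0.900216
R(signal conditioner) = exp(−0.0000328 × 8760) = 0.750266
R(trip amplifier) = exp(−0.00000952 × 8760) = 0.919987
R(trip breaker) = exp(−0.00000586 × 8760) = 0.949962
R(power-range monitor) = exp(−0.00000706 × 8760) = 0.940028
R(coincidence logic module) = exp(−0.0000255 × 8760) = 0.799811
Parallel (signal conditioner and trip amplifier): 1 − (1 − 0.750266)(1 − 0.919987) = 0.980018
Series ([0.980018] and trip breaker): 0.980018 × 0.949962 = 0.930980
Series (power-range monitor and coincidence logic module): 0.940028 × 0.799811 = 0.751845
Parallel (isolation relay, [0.930980], and [0.751845]): 1 − (1 − 0.900216)(1 − 0.930980)(1 − 0.751845) = 0.9983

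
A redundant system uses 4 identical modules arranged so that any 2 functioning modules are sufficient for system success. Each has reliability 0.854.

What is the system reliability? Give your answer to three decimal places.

R = Σ_{i=2}^{4} C(4,i) p^i (1−p)^{4−i} with p = 0.854
C(4,2)·0.854^2·0.146^2 = 0.09328
C(4,3)·0.854^3·0.146^1 = 0.36374
C(4,4)·0.854^4·0.146^0 = 0.53190
Sum = 0.989

0.989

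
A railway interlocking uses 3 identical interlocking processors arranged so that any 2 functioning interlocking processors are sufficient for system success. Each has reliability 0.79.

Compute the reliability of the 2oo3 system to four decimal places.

0.8862

R = Σ_{i=2}^{3} C(3,i) p^i (1−p)^{3−i} with p = 0.79
C(3,2)·0.79^2·0.21^1 = 0.393183
C(3,3)·0.79^3·0.21^0 = 0.493039
Sum = 0.8862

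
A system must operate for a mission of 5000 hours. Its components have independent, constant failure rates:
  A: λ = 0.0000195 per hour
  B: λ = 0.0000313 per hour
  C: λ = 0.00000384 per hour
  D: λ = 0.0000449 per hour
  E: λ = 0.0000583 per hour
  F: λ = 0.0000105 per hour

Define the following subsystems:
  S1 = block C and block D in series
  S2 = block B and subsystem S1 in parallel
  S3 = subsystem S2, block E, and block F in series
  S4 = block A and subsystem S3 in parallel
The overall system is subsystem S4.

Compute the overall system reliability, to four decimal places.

R(A) = exp(−0.0000195 × 5000) = 0.907102
R(B) = exp(−0.0000313 × 5000) = 0.855132
R(C) = exp(−0.00000384 × 5000) = 0.980983
R(D) = exp(−0.0000449 × 5000) = 0.798916
R(E) = exp(−0.0000583 × 5000) = 0.747142
R(F) = exp(−0.0000105 × 5000) = 0.948854
Series (C and D): 0.980983 × 0.798916 = 0.783723
Parallel (B and [0.783723]): 1 − (1 − 0.855132)(1 − 0.783723) = 0.968668
Series ([0.968668], E, and F): 0.968668 × 0.747142 × 0.948854 = 0.686717
Parallel (A and [0.686717]): 1 − (1 − 0.907102)(1 − 0.686717) = 0.9709

0.9709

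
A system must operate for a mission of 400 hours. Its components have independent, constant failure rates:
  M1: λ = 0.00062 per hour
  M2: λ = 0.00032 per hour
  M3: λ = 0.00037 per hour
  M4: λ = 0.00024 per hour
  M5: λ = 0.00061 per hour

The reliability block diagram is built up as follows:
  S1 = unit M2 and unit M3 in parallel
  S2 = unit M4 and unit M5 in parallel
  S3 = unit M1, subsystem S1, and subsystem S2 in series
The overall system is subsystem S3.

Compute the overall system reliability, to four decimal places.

R(M1) = exp(−0.00062 × 400) = 0.780360
R(M2) = exp(−0.00032 × 400) = 0.879853
R(M3) = exp(−0.00037 × 400) = 0.862431
R(M4) = exp(−0.00024 × 400) = 0.908464
R(M5) = exp(−0.00061 × 400) = 0.783488
Parallel (M2 and M3): 1 − (1 − 0.879853)(1 − 0.862431) = 0.983471
Parallel (M4 and M5): 1 − (1 − 0.908464)(1 − 0.783488) = 0.980181
Series (M1, [0.983471], and [0.980181]): 0.780360 × 0.983471 × 0.980181 = 0.7523

0.7523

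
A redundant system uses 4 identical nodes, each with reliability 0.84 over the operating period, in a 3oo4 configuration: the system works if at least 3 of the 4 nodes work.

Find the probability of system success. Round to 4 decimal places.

0.8772

R = Σ_{i=3}^{4} C(4,i) p^i (1−p)^{4−i} with p = 0.84
C(4,3)·0.84^3·0.16^1 = 0.379331
C(4,4)·0.84^4·0.16^0 = 0.497871
Sum = 0.8772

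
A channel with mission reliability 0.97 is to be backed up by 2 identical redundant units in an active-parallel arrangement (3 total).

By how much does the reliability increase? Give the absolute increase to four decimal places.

R_before = 0.97
R_after = 1 − (1 − 0.97)^3 = 1.0000
ΔR = 1.0000 − 0.97 = 0.0300

0.0300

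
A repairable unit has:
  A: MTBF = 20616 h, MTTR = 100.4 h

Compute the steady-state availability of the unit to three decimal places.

A(A) = MTBF/(MTBF+MTTR) = 20616/(20616+100.4) = 0.995

0.995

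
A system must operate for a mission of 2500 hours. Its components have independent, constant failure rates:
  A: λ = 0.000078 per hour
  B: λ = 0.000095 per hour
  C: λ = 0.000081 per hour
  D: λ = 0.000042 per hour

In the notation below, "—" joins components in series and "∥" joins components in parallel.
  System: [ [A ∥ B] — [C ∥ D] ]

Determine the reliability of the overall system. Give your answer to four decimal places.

0.9450

R(A) = exp(−0.000078 × 2500) = 0.822835
R(B) = exp(−0.000095 × 2500) = 0.788597
R(C) = exp(−0.000081 × 2500) = 0.816686
R(D) = exp(−0.000042 × 2500) = 0.900325
Parallel (A and B): 1 − (1 − 0.822835)(1 − 0.788597) = 0.962547
Parallel (C and D): 1 − (1 − 0.816686)(1 − 0.900325) = 0.981728
Series ([0.962547] and [0.981728]): 0.962547 × 0.981728 = 0.9450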